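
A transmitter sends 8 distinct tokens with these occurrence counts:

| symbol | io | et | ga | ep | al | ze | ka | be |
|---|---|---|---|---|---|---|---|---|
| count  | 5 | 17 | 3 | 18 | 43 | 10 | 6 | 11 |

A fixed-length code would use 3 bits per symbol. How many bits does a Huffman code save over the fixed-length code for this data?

Fixed-length: 3 bits × 113 symbols = 339 bits.
Huffman merges:
ga(3) + io(5) → 8
ka(6) + 8 → 14
ze(10) + be(11) → 21
14 + et(17) → 31
ep(18) + 21 → 39
31 + 39 → 70
al(43) + 70 → 113
Huffman total = 8 + 14 + 21 + 31 + 39 + 70 + 113 = 296 bits.
Saving = 339 − 296 = 43 bits.

43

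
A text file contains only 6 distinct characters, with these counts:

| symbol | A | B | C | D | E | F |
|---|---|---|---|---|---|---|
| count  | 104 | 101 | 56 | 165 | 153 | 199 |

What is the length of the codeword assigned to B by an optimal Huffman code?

3

Build the tree from the bottom:
combine C(56), B(101) → 157
combine A(104), E(153) → 257
combine 157, D(165) → 322
combine F(199), 257 → 456
combine 322, 456 → 778
The subtree containing B is merged 3 times, so code length = 3.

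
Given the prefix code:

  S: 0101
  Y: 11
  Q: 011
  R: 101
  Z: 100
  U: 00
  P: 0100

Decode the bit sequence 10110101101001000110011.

RRQPZQUY

Read left to right; each codeword is recognised as soon as it completes (prefix code):
  101→R | 101→R | 011→Q | 0100→P | 100→Z | 011→Q | 00→U | 11→Y
Decoded message: RRQPZQUY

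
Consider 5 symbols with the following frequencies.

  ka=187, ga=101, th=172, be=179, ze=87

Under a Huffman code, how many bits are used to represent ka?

2

Repeatedly merge the two smallest:
merge ze(87) and ga(101): 188
merge th(172) and be(179): 351
merge ka(187) and 188: 375
merge 351 and 375: 726
ka sits 2 levels below the root, so its codeword is 2 bits.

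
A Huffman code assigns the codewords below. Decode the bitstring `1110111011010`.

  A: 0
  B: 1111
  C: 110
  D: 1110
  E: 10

Read left to right; each codeword is recognised as soon as it completes (prefix code):
  1110→D | 1110→D | 110→C | 10→E
Decoded message: DDCE

DDCE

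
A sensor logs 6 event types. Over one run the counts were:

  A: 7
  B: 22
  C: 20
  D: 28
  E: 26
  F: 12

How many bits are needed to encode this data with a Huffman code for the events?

288

Merge the two smallest weights repeatedly:
combine A(7), F(12) → 19
combine 19, C(20) → 39
combine B(22), E(26) → 48
combine D(28), 39 → 67
combine 48, 67 → 115
Each symbol's bit-cost is frequency × depth; summing gives 288 bits (equivalently 19 + 39 + 48 + 67 + 115).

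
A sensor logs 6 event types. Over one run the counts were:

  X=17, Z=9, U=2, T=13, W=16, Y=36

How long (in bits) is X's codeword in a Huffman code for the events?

Huffman merges, smallest pair first:
combine U(2), Z(9) → 11
combine 11, T(13) → 24
combine W(16), X(17) → 33
combine 24, 33 → 57
combine Y(36), 57 → 93
X's leaf is at depth 3, giving a 3-bit codeword.

3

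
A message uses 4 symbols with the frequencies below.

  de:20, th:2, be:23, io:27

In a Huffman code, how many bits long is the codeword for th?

Repeatedly merge the two smallest:
combine th(2), de(20) → 22
combine 22, be(23) → 45
combine io(27), 45 → 72
th sits 3 levels below the root, so its codeword is 3 bits.

3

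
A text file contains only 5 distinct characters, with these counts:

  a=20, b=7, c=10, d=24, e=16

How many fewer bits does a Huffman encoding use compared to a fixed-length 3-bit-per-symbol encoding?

Fixed-length: 3 bits × 77 symbols = 231 bits.
Huffman merges:
combine b(7), c(10) → 17
combine e(16), 17 → 33
combine a(20), d(24) → 44
combine 33, 44 → 77
Huffman total = 17 + 33 + 44 + 77 = 171 bits.
Saving = 231 − 171 = 60 bits.

60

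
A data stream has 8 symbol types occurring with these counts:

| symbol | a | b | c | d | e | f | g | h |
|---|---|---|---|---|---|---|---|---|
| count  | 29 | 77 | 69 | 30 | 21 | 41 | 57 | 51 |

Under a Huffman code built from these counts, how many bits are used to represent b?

Build the tree from the bottom:
combine e(21), a(29) → 50
combine d(30), f(41) → 71
combine 50, h(51) → 101
combine g(57), c(69) → 126
combine 71, b(77) → 148
combine 101, 126 → 227
combine 148, 227 → 375
b sits 2 levels below the root, so its codeword is 2 bits.

2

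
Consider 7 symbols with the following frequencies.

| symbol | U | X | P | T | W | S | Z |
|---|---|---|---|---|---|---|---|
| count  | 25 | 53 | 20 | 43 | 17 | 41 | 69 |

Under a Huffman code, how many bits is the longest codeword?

Merge the two lowest-weight nodes at each step:
combine W(17), P(20) → 37
combine U(25), 37 → 62
combine S(41), T(43) → 84
combine X(53), 62 → 115
combine Z(69), 84 → 153
combine 115, 153 → 268
The first pair merged (W, P) ends up deepest, at depth 4.

4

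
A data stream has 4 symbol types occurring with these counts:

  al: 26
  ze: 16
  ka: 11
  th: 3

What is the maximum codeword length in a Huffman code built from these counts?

Merge the two lowest-weight nodes at each step:
combine th(3), ka(11) → 14
combine 14, ze(16) → 30
combine al(26), 30 → 56
Maximum depth reached is 3.

3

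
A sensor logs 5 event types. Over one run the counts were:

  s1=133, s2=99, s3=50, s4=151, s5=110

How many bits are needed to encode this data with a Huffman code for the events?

Build the Huffman tree bottom-up:
combine s3(50), s2(99) → 149
combine s5(110), s1(133) → 243
combine 149, s4(151) → 300
combine 243, 300 → 543
Total encoded bits = sum of merged weights = 149 + 243 + 300 + 543 = 1235.

1235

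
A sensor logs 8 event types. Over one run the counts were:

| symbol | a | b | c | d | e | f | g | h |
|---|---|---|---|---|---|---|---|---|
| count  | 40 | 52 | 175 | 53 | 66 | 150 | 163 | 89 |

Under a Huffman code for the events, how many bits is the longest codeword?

4

Merge the two lowest-weight nodes at each step:
a(40) + b(52) → 92
d(53) + e(66) → 119
h(89) + 92 → 181
119 + f(150) → 269
g(163) + c(175) → 338
181 + 269 → 450
338 + 450 → 788
The first pair merged (a, b) ends up deepest, at depth 4.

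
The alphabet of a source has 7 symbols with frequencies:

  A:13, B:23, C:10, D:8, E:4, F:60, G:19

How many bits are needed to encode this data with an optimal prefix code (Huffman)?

325

Greedily combine the two least-frequent nodes:
merge E(4) and D(8): 12
merge C(10) and 12: 22
merge A(13) and G(19): 32
merge 22 and B(23): 45
merge 32 and 45: 77
merge F(60) and 77: 137
The encoded length is the sum of every internal node's weight: 12 + 22 + 32 + 45 + 77 + 137 = 325 bits.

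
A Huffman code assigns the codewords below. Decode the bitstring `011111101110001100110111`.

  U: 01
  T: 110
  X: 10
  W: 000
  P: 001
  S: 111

Read left to right; each codeword is recognised as soon as it completes (prefix code):
  01→U | 111→S | 110→T | 111→S | 000→W | 110→T | 01→U | 10→X | 111→S
Decoded message: USTSWTUXS

USTSWTUXS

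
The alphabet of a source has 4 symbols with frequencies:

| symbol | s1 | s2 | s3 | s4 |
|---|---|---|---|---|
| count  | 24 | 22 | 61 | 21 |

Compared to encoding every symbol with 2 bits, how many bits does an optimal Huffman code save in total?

18

Fixed-length: 2 bits × 128 symbols = 256 bits.
Huffman merges:
combine s4(21), s2(22) → 43
combine s1(24), 43 → 67
combine s3(61), 67 → 128
Huffman total = 43 + 67 + 128 = 238 bits.
Saving = 256 − 238 = 18 bits.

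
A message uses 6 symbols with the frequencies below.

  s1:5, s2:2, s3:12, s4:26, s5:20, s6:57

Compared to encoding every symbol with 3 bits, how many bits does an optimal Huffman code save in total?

114

Fixed-length: 3 bits × 122 symbols = 366 bits.
Huffman merges:
merge s2(2) and s1(5): 7
merge 7 and s3(12): 19
merge 19 and s5(20): 39
merge s4(26) and 39: 65
merge s6(57) and 65: 122
Huffman total = 7 + 19 + 39 + 65 + 122 = 252 bits.
Saving = 366 − 252 = 114 bits.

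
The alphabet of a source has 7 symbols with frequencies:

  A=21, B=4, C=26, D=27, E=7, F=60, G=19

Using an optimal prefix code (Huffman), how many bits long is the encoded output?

Merge the two smallest weights repeatedly:
B(4) + E(7) → 11
11 + G(19) → 30
A(21) + C(26) → 47
D(27) + 30 → 57
47 + 57 → 104
F(60) + 104 → 164
Each symbol's bit-cost is frequency × depth; summing gives 413 bits (equivalently 11 + 30 + 47 + 57 + 104 + 164).

413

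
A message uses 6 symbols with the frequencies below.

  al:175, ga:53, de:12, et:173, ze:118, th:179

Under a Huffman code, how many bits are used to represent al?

2

Repeatedly merge the two smallest:
de(12) + ga(53) → 65
65 + ze(118) → 183
et(173) + al(175) → 348
th(179) + 183 → 362
348 + 362 → 710
al sits 2 levels below the root, so its codeword is 2 bits.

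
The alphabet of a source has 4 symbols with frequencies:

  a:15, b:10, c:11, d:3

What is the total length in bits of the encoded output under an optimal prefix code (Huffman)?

76

Greedily combine the two least-frequent nodes:
merge d(3) and b(10): 13
merge c(11) and 13: 24
merge a(15) and 24: 39
Total encoded bits = sum of merged weights = 13 + 24 + 39 = 76.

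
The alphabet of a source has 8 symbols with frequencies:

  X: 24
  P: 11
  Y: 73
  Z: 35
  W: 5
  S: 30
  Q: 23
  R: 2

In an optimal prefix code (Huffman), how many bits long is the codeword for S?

Repeatedly merge the two smallest:
merge R(2) and W(5): 7
merge 7 and P(11): 18
merge 18 and Q(23): 41
merge X(24) and S(30): 54
merge Z(35) and 41: 76
merge 54 and Y(73): 127
merge 76 and 127: 203
S sits 3 levels below the root, so its codeword is 3 bits.

3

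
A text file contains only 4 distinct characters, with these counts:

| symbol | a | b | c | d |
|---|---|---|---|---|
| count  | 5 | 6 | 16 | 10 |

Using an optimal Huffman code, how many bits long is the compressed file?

69

Greedily combine the two least-frequent nodes:
merge a(5) and b(6): 11
merge d(10) and 11: 21
merge c(16) and 21: 37
Total encoded bits = sum of merged weights = 11 + 21 + 37 = 69.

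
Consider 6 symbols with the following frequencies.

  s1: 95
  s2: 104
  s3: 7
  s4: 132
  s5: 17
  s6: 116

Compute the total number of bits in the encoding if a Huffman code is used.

1085

Build the Huffman tree bottom-up:
combine s3(7), s5(17) → 24
combine 24, s1(95) → 119
combine s2(104), s6(116) → 220
combine 119, s4(132) → 251
combine 220, 251 → 471
Each symbol's bit-cost is frequency × depth; summing gives 1085 bits (equivalently 24 + 119 + 220 + 251 + 471).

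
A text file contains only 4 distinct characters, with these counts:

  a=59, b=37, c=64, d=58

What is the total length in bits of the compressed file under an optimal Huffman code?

436

Merge the two smallest weights repeatedly:
b(37) + d(58) → 95
a(59) + c(64) → 123
95 + 123 → 218
Total encoded bits = sum of merged weights = 95 + 123 + 218 = 436.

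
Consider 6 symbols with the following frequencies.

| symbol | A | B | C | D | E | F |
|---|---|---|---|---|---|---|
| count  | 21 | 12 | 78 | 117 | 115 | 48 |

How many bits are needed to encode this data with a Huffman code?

896

Merge the two smallest weights repeatedly:
merge B(12) and A(21): 33
merge 33 and F(48): 81
merge C(78) and 81: 159
merge E(115) and D(117): 232
merge 159 and 232: 391
Each symbol's bit-cost is frequency × depth; summing gives 896 bits (equivalently 33 + 81 + 159 + 232 + 391).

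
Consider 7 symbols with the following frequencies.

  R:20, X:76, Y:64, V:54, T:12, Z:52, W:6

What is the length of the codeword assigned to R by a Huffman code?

Repeatedly merge the two smallest:
merge W(6) and T(12): 18
merge 18 and R(20): 38
merge 38 and Z(52): 90
merge V(54) and Y(64): 118
merge X(76) and 90: 166
merge 118 and 166: 284
R's leaf is at depth 4, giving a 4-bit codeword.

4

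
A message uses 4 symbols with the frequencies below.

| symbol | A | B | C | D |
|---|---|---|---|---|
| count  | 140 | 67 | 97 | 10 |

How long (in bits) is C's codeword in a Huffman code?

Huffman merges, smallest pair first:
D(10) + B(67) → 77
77 + C(97) → 174
A(140) + 174 → 314
C's leaf is at depth 2, giving a 2-bit codeword.

2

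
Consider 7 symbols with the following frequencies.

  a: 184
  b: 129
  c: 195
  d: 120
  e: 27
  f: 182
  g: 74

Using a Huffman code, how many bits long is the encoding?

Merge the two smallest weights repeatedly:
merge e(27) and g(74): 101
merge 101 and d(120): 221
merge b(129) and f(182): 311
merge a(184) and c(195): 379
merge 221 and 311: 532
merge 379 and 532: 911
Each symbol's bit-cost is frequency × depth; summing gives 2455 bits (equivalently 101 + 221 + 311 + 379 + 532 + 911).

2455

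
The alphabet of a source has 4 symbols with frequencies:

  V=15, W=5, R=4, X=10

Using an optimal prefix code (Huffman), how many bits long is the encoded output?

62

Greedily combine the two least-frequent nodes:
merge R(4) and W(5): 9
merge 9 and X(10): 19
merge V(15) and 19: 34
Total encoded bits = sum of merged weights = 9 + 19 + 34 = 62.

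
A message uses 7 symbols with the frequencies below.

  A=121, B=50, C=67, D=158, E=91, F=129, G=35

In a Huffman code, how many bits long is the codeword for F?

2

Build the tree from the bottom:
combine G(35), B(50) → 85
combine C(67), 85 → 152
combine E(91), A(121) → 212
combine F(129), 152 → 281
combine D(158), 212 → 370
combine 281, 370 → 651
F's leaf is at depth 2, giving a 2-bit codeword.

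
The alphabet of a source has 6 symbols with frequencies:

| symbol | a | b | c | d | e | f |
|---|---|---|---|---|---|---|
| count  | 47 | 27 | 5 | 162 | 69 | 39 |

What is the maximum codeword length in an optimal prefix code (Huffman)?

4

Merge the two lowest-weight nodes at each step:
combine c(5), b(27) → 32
combine 32, f(39) → 71
combine a(47), e(69) → 116
combine 71, 116 → 187
combine d(162), 187 → 349
The rarest symbols sit at the bottom; the longest codeword is 4 bits.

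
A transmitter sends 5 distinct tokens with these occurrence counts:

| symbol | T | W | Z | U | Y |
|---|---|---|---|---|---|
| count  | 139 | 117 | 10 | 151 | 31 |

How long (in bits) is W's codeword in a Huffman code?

Huffman merges, smallest pair first:
merge Z(10) and Y(31): 41
merge 41 and W(117): 158
merge T(139) and U(151): 290
merge 158 and 290: 448
W sits 2 levels below the root, so its codeword is 2 bits.

2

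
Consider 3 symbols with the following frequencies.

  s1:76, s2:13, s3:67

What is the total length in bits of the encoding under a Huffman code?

Greedily combine the two least-frequent nodes:
combine s2(13), s3(67) → 80
combine s1(76), 80 → 156
The encoded length is the sum of every internal node's weight: 80 + 156 = 236 bits.

236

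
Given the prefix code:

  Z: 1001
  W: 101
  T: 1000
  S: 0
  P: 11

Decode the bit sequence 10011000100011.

Read left to right; each codeword is recognised as soon as it completes (prefix code):
  1001→Z | 1000→T | 1000→T | 11→P
Decoded message: ZTTP

ZTTP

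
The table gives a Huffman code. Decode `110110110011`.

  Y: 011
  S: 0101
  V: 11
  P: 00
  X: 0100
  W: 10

Read left to right; each codeword is recognised as soon as it completes (prefix code):
  11→V | 011→Y | 011→Y | 00→P | 11→V
Decoded message: VYYPV

VYYPV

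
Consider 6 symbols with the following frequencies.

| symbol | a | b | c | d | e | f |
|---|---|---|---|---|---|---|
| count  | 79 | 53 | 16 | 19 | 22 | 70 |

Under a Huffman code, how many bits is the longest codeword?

Merge the two lowest-weight nodes at each step:
merge c(16) and d(19): 35
merge e(22) and 35: 57
merge b(53) and 57: 110
merge f(70) and a(79): 149
merge 110 and 149: 259
The first pair merged (c, d) ends up deepest, at depth 4.

4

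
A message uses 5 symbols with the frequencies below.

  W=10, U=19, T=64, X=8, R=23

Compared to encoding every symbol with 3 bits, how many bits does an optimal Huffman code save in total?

Fixed-length: 3 bits × 124 symbols = 372 bits.
Huffman merges:
merge X(8) and W(10): 18
merge 18 and U(19): 37
merge R(23) and 37: 60
merge 60 and T(64): 124
Huffman total = 18 + 37 + 60 + 124 = 239 bits.
Saving = 372 − 239 = 133 bits.

133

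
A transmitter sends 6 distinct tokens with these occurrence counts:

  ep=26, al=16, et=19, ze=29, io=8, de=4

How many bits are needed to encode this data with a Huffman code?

Merge the two smallest weights repeatedly:
combine de(4), io(8) → 12
combine 12, al(16) → 28
combine et(19), ep(26) → 45
combine 28, ze(29) → 57
combine 45, 57 → 102
Total encoded bits = sum of merged weights = 12 + 28 + 45 + 57 + 102 = 244.

244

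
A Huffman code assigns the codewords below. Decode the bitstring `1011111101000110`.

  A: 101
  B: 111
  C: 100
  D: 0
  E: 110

Read left to right; each codeword is recognised as soon as it completes (prefix code):
  101→A | 111→B | 110→E | 100→C | 0→D | 110→E
Decoded message: ABECDE

ABECDE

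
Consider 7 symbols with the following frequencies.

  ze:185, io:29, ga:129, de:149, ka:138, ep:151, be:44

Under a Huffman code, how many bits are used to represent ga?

3

Repeatedly merge the two smallest:
combine io(29), be(44) → 73
combine 73, ga(129) → 202
combine ka(138), de(149) → 287
combine ep(151), ze(185) → 336
combine 202, 287 → 489
combine 336, 489 → 825
ga's leaf is at depth 3, giving a 3-bit codeword.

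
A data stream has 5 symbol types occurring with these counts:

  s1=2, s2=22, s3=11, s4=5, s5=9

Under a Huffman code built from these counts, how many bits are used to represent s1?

4

Huffman merges, smallest pair first:
s1(2) + s4(5) → 7
7 + s5(9) → 16
s3(11) + 16 → 27
s2(22) + 27 → 49
The subtree containing s1 is merged 4 times, so code length = 4.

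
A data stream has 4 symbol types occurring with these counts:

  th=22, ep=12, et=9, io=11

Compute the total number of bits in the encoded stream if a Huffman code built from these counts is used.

Merge the two smallest weights repeatedly:
merge et(9) and io(11): 20
merge ep(12) and 20: 32
merge th(22) and 32: 54
Each symbol's bit-cost is frequency × depth; summing gives 106 bits (equivalently 20 + 32 + 54).

106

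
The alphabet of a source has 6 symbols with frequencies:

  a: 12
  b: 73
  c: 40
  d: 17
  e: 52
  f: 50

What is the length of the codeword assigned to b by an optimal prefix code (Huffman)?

2

Build the tree from the bottom:
a(12) + d(17) → 29
29 + c(40) → 69
f(50) + e(52) → 102
69 + b(73) → 142
102 + 142 → 244
The subtree containing b is merged 2 times, so code length = 2.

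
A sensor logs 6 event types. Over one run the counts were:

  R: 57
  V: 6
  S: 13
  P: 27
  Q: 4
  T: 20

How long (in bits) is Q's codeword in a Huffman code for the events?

5

Repeatedly merge the two smallest:
merge Q(4) and V(6): 10
merge 10 and S(13): 23
merge T(20) and 23: 43
merge P(27) and 43: 70
merge R(57) and 70: 127
The subtree containing Q is merged 5 times, so code length = 5.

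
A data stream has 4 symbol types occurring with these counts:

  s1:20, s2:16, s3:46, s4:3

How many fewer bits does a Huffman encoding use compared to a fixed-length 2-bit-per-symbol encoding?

27

Fixed-length: 2 bits × 85 symbols = 170 bits.
Huffman merges:
merge s4(3) and s2(16): 19
merge 19 and s1(20): 39
merge 39 and s3(46): 85
Huffman total = 19 + 39 + 85 = 143 bits.
Saving = 170 − 143 = 27 bits.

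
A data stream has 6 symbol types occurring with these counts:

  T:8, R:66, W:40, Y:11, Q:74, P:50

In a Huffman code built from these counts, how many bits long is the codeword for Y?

Repeatedly merge the two smallest:
merge T(8) and Y(11): 19
merge 19 and W(40): 59
merge P(50) and 59: 109
merge R(66) and Q(74): 140
merge 109 and 140: 249
Y sits 4 levels below the root, so its codeword is 4 bits.

4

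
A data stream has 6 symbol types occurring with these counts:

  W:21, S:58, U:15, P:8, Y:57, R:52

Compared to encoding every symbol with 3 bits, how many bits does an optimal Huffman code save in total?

144

Fixed-length: 3 bits × 211 symbols = 633 bits.
Huffman merges:
P(8) + U(15) → 23
W(21) + 23 → 44
44 + R(52) → 96
Y(57) + S(58) → 115
96 + 115 → 211
Huffman total = 23 + 44 + 96 + 115 + 211 = 489 bits.
Saving = 633 − 489 = 144 bits.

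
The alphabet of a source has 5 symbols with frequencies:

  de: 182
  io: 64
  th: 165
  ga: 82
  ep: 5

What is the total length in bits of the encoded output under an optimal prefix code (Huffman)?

Greedily combine the two least-frequent nodes:
merge ep(5) and io(64): 69
merge 69 and ga(82): 151
merge 151 and th(165): 316
merge de(182) and 316: 498
Each symbol's bit-cost is frequency × depth; summing gives 1034 bits (equivalently 69 + 151 + 316 + 498).

1034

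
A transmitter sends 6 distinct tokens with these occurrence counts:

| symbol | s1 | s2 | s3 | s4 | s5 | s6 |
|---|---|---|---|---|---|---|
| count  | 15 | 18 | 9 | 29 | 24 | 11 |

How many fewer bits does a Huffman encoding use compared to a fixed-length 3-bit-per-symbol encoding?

Fixed-length: 3 bits × 106 symbols = 318 bits.
Huffman merges:
s3(9) + s6(11) → 20
s1(15) + s2(18) → 33
20 + s5(24) → 44
s4(29) + 33 → 62
44 + 62 → 106
Huffman total = 20 + 33 + 44 + 62 + 106 = 265 bits.
Saving = 318 − 265 = 53 bits.

53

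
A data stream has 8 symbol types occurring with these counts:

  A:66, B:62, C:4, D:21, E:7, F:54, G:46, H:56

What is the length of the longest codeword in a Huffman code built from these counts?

Merge the two lowest-weight nodes at each step:
merge C(4) and E(7): 11
merge 11 and D(21): 32
merge 32 and G(46): 78
merge F(54) and H(56): 110
merge B(62) and A(66): 128
merge 78 and 110: 188
merge 128 and 188: 316
The rarest symbols sit at the bottom; the longest codeword is 5 bits.

5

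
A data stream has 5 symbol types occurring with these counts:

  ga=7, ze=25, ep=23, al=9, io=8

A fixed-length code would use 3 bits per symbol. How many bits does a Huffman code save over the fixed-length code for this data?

Fixed-length: 3 bits × 72 symbols = 216 bits.
Huffman merges:
ga(7) + io(8) → 15
al(9) + 15 → 24
ep(23) + 24 → 47
ze(25) + 47 → 72
Huffman total = 15 + 24 + 47 + 72 = 158 bits.
Saving = 216 − 158 = 58 bits.

58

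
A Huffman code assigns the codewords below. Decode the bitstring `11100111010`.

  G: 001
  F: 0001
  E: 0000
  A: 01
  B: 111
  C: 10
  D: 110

BGDC

Read left to right; each codeword is recognised as soon as it completes (prefix code):
  111→B | 001→G | 110→D | 10→C
Decoded message: BGDC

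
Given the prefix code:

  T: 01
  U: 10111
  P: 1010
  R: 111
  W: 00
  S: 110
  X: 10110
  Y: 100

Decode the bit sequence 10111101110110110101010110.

UUTXPX

Read left to right; each codeword is recognised as soon as it completes (prefix code):
  10111→U | 10111→U | 01→T | 10110→X | 1010→P | 10110→X
Decoded message: UUTXPX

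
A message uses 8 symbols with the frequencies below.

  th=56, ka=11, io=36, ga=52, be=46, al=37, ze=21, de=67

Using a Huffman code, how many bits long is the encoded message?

943

Build the Huffman tree bottom-up:
combine ka(11), ze(21) → 32
combine 32, io(36) → 68
combine al(37), be(46) → 83
combine ga(52), th(56) → 108
combine de(67), 68 → 135
combine 83, 108 → 191
combine 135, 191 → 326
Each symbol's bit-cost is frequency × depth; summing gives 943 bits (equivalently 32 + 68 + 83 + 108 + 135 + 191 + 326).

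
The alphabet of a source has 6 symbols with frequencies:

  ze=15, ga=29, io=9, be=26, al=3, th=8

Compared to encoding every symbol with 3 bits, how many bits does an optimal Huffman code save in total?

59

Fixed-length: 3 bits × 90 symbols = 270 bits.
Huffman merges:
al(3) + th(8) → 11
io(9) + 11 → 20
ze(15) + 20 → 35
be(26) + ga(29) → 55
35 + 55 → 90
Huffman total = 11 + 20 + 35 + 55 + 90 = 211 bits.
Saving = 270 − 211 = 59 bits.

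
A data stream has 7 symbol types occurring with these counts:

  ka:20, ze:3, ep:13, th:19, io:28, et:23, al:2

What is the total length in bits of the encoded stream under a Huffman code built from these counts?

Build the Huffman tree bottom-up:
al(2) + ze(3) → 5
5 + ep(13) → 18
18 + th(19) → 37
ka(20) + et(23) → 43
io(28) + 37 → 65
43 + 65 → 108
Total encoded bits = sum of merged weights = 5 + 18 + 37 + 43 + 65 + 108 = 276.

276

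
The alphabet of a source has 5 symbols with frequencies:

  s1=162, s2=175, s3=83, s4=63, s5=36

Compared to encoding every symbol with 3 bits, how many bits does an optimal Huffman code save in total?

420

Fixed-length: 3 bits × 519 symbols = 1557 bits.
Huffman merges:
merge s5(36) and s4(63): 99
merge s3(83) and 99: 182
merge s1(162) and s2(175): 337
merge 182 and 337: 519
Huffman total = 99 + 182 + 337 + 519 = 1137 bits.
Saving = 1557 − 1137 = 420 bits.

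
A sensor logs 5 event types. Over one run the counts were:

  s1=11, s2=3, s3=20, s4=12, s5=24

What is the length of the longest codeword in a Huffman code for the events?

3

Merge the two lowest-weight nodes at each step:
combine s2(3), s1(11) → 14
combine s4(12), 14 → 26
combine s3(20), s5(24) → 44
combine 26, 44 → 70
The rarest symbols sit at the bottom; the longest codeword is 3 bits.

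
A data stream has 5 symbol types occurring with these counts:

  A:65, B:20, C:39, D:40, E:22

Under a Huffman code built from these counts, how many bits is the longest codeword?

Merge the two lowest-weight nodes at each step:
combine B(20), E(22) → 42
combine C(39), D(40) → 79
combine 42, A(65) → 107
combine 79, 107 → 186
The first pair merged (B, E) ends up deepest, at depth 3.

3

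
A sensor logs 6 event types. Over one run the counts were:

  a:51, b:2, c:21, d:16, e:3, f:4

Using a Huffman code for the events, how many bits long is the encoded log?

Build the Huffman tree bottom-up:
combine b(2), e(3) → 5
combine f(4), 5 → 9
combine 9, d(16) → 25
combine c(21), 25 → 46
combine 46, a(51) → 97
Total encoded bits = sum of merged weights = 5 + 9 + 25 + 46 + 97 = 182.

182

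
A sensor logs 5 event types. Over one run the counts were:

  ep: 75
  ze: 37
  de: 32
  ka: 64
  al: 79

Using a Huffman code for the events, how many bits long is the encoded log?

643

Build the Huffman tree bottom-up:
merge de(32) and ze(37): 69
merge ka(64) and 69: 133
merge ep(75) and al(79): 154
merge 133 and 154: 287
Each symbol's bit-cost is frequency × depth; summing gives 643 bits (equivalently 69 + 133 + 154 + 287).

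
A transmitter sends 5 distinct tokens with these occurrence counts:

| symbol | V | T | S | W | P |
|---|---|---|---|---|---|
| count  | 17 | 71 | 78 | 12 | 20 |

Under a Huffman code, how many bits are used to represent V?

4

Huffman merges, smallest pair first:
merge W(12) and V(17): 29
merge P(20) and 29: 49
merge 49 and T(71): 120
merge S(78) and 120: 198
V sits 4 levels below the root, so its codeword is 4 bits.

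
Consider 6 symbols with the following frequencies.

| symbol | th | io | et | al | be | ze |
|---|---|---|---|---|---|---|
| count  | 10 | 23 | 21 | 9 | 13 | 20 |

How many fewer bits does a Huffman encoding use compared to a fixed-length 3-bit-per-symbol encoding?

45

Fixed-length: 3 bits × 96 symbols = 288 bits.
Huffman merges:
al(9) + th(10) → 19
be(13) + 19 → 32
ze(20) + et(21) → 41
io(23) + 32 → 55
41 + 55 → 96
Huffman total = 19 + 32 + 41 + 55 + 96 = 243 bits.
Saving = 288 − 243 = 45 bits.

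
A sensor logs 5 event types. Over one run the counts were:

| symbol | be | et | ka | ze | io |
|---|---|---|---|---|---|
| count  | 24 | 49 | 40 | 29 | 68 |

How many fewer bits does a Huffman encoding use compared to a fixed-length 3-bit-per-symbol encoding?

157

Fixed-length: 3 bits × 210 symbols = 630 bits.
Huffman merges:
combine be(24), ze(29) → 53
combine ka(40), et(49) → 89
combine 53, io(68) → 121
combine 89, 121 → 210
Huffman total = 53 + 89 + 121 + 210 = 473 bits.
Saving = 630 − 473 = 157 bits.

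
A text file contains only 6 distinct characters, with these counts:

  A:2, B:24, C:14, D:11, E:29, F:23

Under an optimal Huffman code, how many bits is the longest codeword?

Merge the two lowest-weight nodes at each step:
merge A(2) and D(11): 13
merge 13 and C(14): 27
merge F(23) and B(24): 47
merge 27 and E(29): 56
merge 47 and 56: 103
The rarest symbols sit at the bottom; the longest codeword is 4 bits.

4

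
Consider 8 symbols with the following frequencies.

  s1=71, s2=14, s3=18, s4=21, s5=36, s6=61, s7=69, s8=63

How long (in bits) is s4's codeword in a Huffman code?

Repeatedly merge the two smallest:
s2(14) + s3(18) → 32
s4(21) + 32 → 53
s5(36) + 53 → 89
s6(61) + s8(63) → 124
s7(69) + s1(71) → 140
89 + 124 → 213
140 + 213 → 353
s4's leaf is at depth 4, giving a 4-bit codeword.

4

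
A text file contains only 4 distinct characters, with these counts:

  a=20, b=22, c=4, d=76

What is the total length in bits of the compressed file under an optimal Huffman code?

Merge the two smallest weights repeatedly:
merge c(4) and a(20): 24
merge b(22) and 24: 46
merge 46 and d(76): 122
Each symbol's bit-cost is frequency × depth; summing gives 192 bits (equivalently 24 + 46 + 122).

192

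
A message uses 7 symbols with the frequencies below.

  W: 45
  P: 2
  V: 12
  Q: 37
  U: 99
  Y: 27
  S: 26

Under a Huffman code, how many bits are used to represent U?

1

Huffman merges, smallest pair first:
combine P(2), V(12) → 14
combine 14, S(26) → 40
combine Y(27), Q(37) → 64
combine 40, W(45) → 85
combine 64, 85 → 149
combine U(99), 149 → 248
U sits one level below the root: a 1-bit codeword.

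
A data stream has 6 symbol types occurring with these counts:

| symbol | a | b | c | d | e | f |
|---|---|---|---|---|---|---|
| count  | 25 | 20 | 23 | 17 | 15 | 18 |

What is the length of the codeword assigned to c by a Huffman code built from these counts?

Repeatedly merge the two smallest:
e(15) + d(17) → 32
f(18) + b(20) → 38
c(23) + a(25) → 48
32 + 38 → 70
48 + 70 → 118
c's leaf is at depth 2, giving a 2-bit codeword.

2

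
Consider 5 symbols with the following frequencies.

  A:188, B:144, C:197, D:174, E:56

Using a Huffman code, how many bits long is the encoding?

Build the Huffman tree bottom-up:
E(56) + B(144) → 200
D(174) + A(188) → 362
C(197) + 200 → 397
362 + 397 → 759
Total encoded bits = sum of merged weights = 200 + 362 + 397 + 759 = 1718.

1718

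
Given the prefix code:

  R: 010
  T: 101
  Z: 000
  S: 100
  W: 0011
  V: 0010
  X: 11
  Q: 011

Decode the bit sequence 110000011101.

XZWT

Read left to right; each codeword is recognised as soon as it completes (prefix code):
  11→X | 000→Z | 0011→W | 101→T
Decoded message: XZWT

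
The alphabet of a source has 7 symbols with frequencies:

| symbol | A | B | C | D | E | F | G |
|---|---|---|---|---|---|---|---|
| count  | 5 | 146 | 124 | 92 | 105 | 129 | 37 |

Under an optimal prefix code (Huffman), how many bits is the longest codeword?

4

Merge the two lowest-weight nodes at each step:
A(5) + G(37) → 42
42 + D(92) → 134
E(105) + C(124) → 229
F(129) + 134 → 263
B(146) + 229 → 375
263 + 375 → 638
The first pair merged (A, G) ends up deepest, at depth 4.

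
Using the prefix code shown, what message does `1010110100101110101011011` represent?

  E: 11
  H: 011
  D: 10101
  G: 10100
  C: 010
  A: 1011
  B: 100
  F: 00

DGADHH

Read left to right; each codeword is recognised as soon as it completes (prefix code):
  10101→D | 10100→G | 1011→A | 10101→D | 011→H | 011→H
Decoded message: DGADHH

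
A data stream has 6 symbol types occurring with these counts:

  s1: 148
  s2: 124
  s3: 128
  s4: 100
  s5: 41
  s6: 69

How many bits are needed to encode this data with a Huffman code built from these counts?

1540

Build the Huffman tree bottom-up:
s5(41) + s6(69) → 110
s4(100) + 110 → 210
s2(124) + s3(128) → 252
s1(148) + 210 → 358
252 + 358 → 610
Each symbol's bit-cost is frequency × depth; summing gives 1540 bits (equivalently 110 + 210 + 252 + 358 + 610).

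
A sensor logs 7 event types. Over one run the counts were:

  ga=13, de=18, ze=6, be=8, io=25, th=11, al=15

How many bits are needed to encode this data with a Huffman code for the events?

Build the Huffman tree bottom-up:
ze(6) + be(8) → 14
th(11) + ga(13) → 24
14 + al(15) → 29
de(18) + 24 → 42
io(25) + 29 → 54
42 + 54 → 96
Total encoded bits = sum of merged weights = 14 + 24 + 29 + 42 + 54 + 96 = 259.

259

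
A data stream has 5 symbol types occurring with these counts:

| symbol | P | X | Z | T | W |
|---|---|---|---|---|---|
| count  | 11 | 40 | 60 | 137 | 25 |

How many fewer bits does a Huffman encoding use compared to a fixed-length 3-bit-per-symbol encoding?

Fixed-length: 3 bits × 273 symbols = 819 bits.
Huffman merges:
combine P(11), W(25) → 36
combine 36, X(40) → 76
combine Z(60), 76 → 136
combine 136, T(137) → 273
Huffman total = 36 + 76 + 136 + 273 = 521 bits.
Saving = 819 − 521 = 298 bits.

298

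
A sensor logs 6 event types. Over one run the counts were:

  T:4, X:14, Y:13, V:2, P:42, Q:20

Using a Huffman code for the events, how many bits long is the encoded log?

Greedily combine the two least-frequent nodes:
V(2) + T(4) → 6
6 + Y(13) → 19
X(14) + 19 → 33
Q(20) + 33 → 53
P(42) + 53 → 95
Each symbol's bit-cost is frequency × depth; summing gives 206 bits (equivalently 6 + 19 + 33 + 53 + 95).

206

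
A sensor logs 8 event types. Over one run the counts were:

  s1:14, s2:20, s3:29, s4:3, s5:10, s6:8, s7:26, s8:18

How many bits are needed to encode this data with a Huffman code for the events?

361

Build the Huffman tree bottom-up:
combine s4(3), s6(8) → 11
combine s5(10), 11 → 21
combine s1(14), s8(18) → 32
combine s2(20), 21 → 41
combine s7(26), s3(29) → 55
combine 32, 41 → 73
combine 55, 73 → 128
The encoded length is the sum of every internal node's weight: 11 + 21 + 32 + 41 + 55 + 73 + 128 = 361 bits.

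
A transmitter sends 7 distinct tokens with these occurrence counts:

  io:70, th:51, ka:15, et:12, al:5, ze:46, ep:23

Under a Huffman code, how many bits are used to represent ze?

Huffman merges, smallest pair first:
al(5) + et(12) → 17
ka(15) + 17 → 32
ep(23) + 32 → 55
ze(46) + th(51) → 97
55 + io(70) → 125
97 + 125 → 222
The subtree containing ze is merged 2 times, so code length = 2.

2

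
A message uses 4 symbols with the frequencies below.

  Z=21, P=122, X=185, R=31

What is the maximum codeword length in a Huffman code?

Merge the two lowest-weight nodes at each step:
merge Z(21) and R(31): 52
merge 52 and P(122): 174
merge 174 and X(185): 359
The first pair merged (Z, R) ends up deepest, at depth 3.

3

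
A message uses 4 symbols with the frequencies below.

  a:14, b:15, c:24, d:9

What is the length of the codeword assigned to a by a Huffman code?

3

Huffman merges, smallest pair first:
merge d(9) and a(14): 23
merge b(15) and 23: 38
merge c(24) and 38: 62
a sits 3 levels below the root, so its codeword is 3 bits.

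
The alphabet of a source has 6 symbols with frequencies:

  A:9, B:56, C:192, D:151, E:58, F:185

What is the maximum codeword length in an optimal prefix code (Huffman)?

4

Merge the two lowest-weight nodes at each step:
A(9) + B(56) → 65
E(58) + 65 → 123
123 + D(151) → 274
F(185) + C(192) → 377
274 + 377 → 651
Maximum depth reached is 4.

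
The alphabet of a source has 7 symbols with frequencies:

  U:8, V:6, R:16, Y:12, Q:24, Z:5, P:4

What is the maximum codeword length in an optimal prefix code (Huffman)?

4

Merge the two lowest-weight nodes at each step:
combine P(4), Z(5) → 9
combine V(6), U(8) → 14
combine 9, Y(12) → 21
combine 14, R(16) → 30
combine 21, Q(24) → 45
combine 30, 45 → 75
The first pair merged (P, Z) ends up deepest, at depth 4.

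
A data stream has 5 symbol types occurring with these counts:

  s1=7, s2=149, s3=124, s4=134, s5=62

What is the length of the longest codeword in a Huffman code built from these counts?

3

Merge the two lowest-weight nodes at each step:
combine s1(7), s5(62) → 69
combine 69, s3(124) → 193
combine s4(134), s2(149) → 283
combine 193, 283 → 476
Maximum depth reached is 3.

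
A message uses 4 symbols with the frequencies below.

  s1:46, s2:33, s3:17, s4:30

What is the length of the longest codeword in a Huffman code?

2

Merge the two lowest-weight nodes at each step:
s3(17) + s4(30) → 47
s2(33) + s1(46) → 79
47 + 79 → 126
The rarest symbols sit at the bottom; the longest codeword is 2 bits.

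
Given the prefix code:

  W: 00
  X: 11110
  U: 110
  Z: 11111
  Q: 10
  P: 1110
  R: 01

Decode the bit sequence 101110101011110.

Read left to right; each codeword is recognised as soon as it completes (prefix code):
  10→Q | 1110→P | 10→Q | 10→Q | 11110→X
Decoded message: QPQQX

QPQQX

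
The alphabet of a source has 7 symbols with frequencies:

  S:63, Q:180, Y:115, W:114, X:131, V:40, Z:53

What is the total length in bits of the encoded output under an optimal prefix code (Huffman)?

Greedily combine the two least-frequent nodes:
merge V(40) and Z(53): 93
merge S(63) and 93: 156
merge W(114) and Y(115): 229
merge X(131) and 156: 287
merge Q(180) and 229: 409
merge 287 and 409: 696
The encoded length is the sum of every internal node's weight: 93 + 156 + 229 + 287 + 409 + 696 = 1870 bits.

1870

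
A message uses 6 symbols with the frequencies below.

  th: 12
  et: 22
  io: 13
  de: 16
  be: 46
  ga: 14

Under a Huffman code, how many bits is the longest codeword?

3

Merge the two lowest-weight nodes at each step:
merge th(12) and io(13): 25
merge ga(14) and de(16): 30
merge et(22) and 25: 47
merge 30 and be(46): 76
merge 47 and 76: 123
Maximum depth reached is 3.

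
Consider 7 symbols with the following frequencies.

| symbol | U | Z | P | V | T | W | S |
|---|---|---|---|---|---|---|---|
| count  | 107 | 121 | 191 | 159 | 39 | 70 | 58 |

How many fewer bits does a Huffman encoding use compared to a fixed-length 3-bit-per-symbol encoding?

253

Fixed-length: 3 bits × 745 symbols = 2235 bits.
Huffman merges:
combine T(39), S(58) → 97
combine W(70), 97 → 167
combine U(107), Z(121) → 228
combine V(159), 167 → 326
combine P(191), 228 → 419
combine 326, 419 → 745
Huffman total = 97 + 167 + 228 + 326 + 419 + 745 = 1982 bits.
Saving = 2235 − 1982 = 253 bits.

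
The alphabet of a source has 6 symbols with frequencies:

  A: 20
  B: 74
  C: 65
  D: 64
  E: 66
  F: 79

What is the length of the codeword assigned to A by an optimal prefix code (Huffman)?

3

Build the tree from the bottom:
A(20) + D(64) → 84
C(65) + E(66) → 131
B(74) + F(79) → 153
84 + 131 → 215
153 + 215 → 368
The subtree containing A is merged 3 times, so code length = 3.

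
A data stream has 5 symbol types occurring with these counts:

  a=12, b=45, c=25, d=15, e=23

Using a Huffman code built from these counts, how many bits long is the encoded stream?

267

Merge the two smallest weights repeatedly:
merge a(12) and d(15): 27
merge e(23) and c(25): 48
merge 27 and b(45): 72
merge 48 and 72: 120
The encoded length is the sum of every internal node's weight: 27 + 48 + 72 + 120 = 267 bits.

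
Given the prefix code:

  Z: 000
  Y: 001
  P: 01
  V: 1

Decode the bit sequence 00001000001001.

Read left to right; each codeword is recognised as soon as it completes (prefix code):
  000→Z | 01→P | 000→Z | 001→Y | 001→Y
Decoded message: ZPZYY

ZPZYY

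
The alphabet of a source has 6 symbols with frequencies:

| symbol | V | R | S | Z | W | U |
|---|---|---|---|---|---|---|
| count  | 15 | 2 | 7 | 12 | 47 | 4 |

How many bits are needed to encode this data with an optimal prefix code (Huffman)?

171

Merge the two smallest weights repeatedly:
merge R(2) and U(4): 6
merge 6 and S(7): 13
merge Z(12) and 13: 25
merge V(15) and 25: 40
merge 40 and W(47): 87
The encoded length is the sum of every internal node's weight: 6 + 13 + 25 + 40 + 87 = 171 bits.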